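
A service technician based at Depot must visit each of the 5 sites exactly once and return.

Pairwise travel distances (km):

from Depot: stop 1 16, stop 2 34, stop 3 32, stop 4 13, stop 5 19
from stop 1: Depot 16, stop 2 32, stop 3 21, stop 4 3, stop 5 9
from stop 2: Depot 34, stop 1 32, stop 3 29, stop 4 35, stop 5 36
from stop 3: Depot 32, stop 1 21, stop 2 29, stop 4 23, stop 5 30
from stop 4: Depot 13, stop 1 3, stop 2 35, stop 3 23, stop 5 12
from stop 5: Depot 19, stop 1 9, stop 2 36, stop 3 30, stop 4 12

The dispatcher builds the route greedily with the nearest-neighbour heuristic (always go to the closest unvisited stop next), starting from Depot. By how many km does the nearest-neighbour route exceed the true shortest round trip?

Depot: stop 4=13, stop 1=16, stop 5=19, stop 3=32, stop 2=34 ⇒ stop 4
stop 4: stop 1=3, stop 5=12, stop 3=23, stop 2=35 ⇒ stop 1
stop 1: stop 5=9, stop 3=21, stop 2=32 ⇒ stop 5
stop 5: stop 3=30, stop 2=36 ⇒ stop 3
stop 3: stop 2=29 ⇒ stop 2
NN route Depot → stop 4 → stop 1 → stop 5 → stop 3 → stop 2 → Depot costs 118.
Optimal: Depot → stop 2 → stop 3 → stop 4 → stop 1 → stop 5 → Depot costs 117 (by enumerating all 60 distinct tours).
Excess = 118 − 117 = 1.

Excess over optimum: 1 km.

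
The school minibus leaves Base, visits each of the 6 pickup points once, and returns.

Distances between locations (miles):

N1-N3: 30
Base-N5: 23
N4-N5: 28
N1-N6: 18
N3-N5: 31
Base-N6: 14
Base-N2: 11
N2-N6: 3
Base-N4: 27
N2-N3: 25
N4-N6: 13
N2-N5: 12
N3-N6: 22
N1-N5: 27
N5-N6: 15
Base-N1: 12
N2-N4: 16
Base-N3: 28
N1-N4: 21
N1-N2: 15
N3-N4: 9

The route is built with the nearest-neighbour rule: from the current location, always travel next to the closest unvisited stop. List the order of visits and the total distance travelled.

Nearest-neighbour total = 116 miles; route Base → N2 → N6 → N4 → N3 → N1 → N5 → Base.

At Base the remaining stops are N2 11, N1 12, N6 14, N5 23, N4 27, N3 28; go to N2.
At N2 the remaining stops are N6 3, N5 12, N1 15, N4 16, N3 25; go to N6.
At N6 the remaining stops are N4 13, N5 15, N1 18, N3 22; go to N4.
At N4 the remaining stops are N3 9, N1 21, N5 28; go to N3.
At N3 the remaining stops are N1 30, N5 31; go to N1.
At N1 the remaining stops are N5 27; go to N5.
Return N5→Base: 23.
Total = 11 + 3 + 13 + 9 + 30 + 27 + 23 = 116.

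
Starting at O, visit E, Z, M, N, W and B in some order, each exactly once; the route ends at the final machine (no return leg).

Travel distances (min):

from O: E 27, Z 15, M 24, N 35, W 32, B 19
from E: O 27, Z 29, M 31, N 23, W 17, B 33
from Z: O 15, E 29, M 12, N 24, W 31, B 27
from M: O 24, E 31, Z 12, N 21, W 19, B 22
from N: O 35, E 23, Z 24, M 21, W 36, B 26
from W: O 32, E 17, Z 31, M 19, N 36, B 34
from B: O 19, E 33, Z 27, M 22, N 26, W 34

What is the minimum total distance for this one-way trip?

There are 6! = 720 possible orderings.
O → E → Z → M → N → W → B: 27+29+12+21+36+34 = 159
O → E → Z → M → N → B → W: 27+29+12+21+26+34 = 149
O → E → Z → M → W → N → B: 27+29+12+19+36+26 = 149
O → E → Z → M → W → B → N: 27+29+12+19+34+26 = 147
O → E → Z → M → B → N → W: 27+29+12+22+26+36 = 152
O → E → Z → M → B → W → N: 27+29+12+22+34+36 = 160
O → E → Z → N → M → W → B: 27+29+24+21+19+34 = 154
O → E → Z → N → M → B → W: 27+29+24+21+22+34 = 157
… (712 more)
O → Z → M → W → E → N → B: 15+12+19+17+23+26 = 112  ← best
The minimum is 112.
One shortest path: O → Z → M → W → E → N → B.

Minimum one-way distance = 112 min.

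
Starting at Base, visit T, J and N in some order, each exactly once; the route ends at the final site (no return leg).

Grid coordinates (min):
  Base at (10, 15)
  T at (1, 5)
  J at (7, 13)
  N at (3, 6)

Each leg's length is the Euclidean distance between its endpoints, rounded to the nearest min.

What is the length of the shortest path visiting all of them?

There are 3! = 6 possible orderings.
Base → T → J → N: 13+10+8 = 31
Base → T → N → J: 13+2+8 = 23
Base → J → T → N: 4+10+2 = 16
Base → J → N → T: 4+8+2 = 14
Base → N → T → J: 11+2+10 = 23
Base → N → J → T: 11+8+10 = 29
The minimum is 14.
One shortest path: Base → J → N → T.

Minimum one-way distance = 14 min.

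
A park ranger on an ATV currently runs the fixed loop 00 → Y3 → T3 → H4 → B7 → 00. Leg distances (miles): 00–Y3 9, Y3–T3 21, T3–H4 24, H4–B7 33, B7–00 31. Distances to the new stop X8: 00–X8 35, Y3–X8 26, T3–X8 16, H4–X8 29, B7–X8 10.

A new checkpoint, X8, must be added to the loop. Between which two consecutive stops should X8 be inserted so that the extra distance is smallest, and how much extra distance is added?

Insertion cost between consecutive stops i–j is d(i,X8) + d(X8,j) − d(i,j):
  between 00 and Y3: 35 + 26 − 9 = 52
  between Y3 and T3: 26 + 16 − 21 = 21
  between T3 and H4: 16 + 29 − 24 = 21
  between H4 and B7: 29 + 10 − 33 = 6
  between B7 and 00: 10 + 35 − 31 = 14
Cheapest insertion is between H4 and B7, adding 6.
New total = 118 + 6 = 124.

Minimum extra distance: 6 miles, inserting X8 between H4 and B7.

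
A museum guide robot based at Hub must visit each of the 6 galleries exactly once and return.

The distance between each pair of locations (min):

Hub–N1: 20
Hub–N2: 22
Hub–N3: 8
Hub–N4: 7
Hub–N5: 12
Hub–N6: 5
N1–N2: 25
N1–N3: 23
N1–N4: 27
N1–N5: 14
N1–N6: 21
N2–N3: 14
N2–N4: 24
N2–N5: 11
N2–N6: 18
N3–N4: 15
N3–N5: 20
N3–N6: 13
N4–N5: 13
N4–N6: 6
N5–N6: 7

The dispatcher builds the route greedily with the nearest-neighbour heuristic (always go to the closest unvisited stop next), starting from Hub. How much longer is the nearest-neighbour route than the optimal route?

The nearest-neighbour route is 11 min longer than optimal.

Hub: N6=5, N4=7, N3=8, N5=12, N1=20, N2=22 ⇒ N6
N6: N4=6, N5=7, N3=13, N2=18, N1=21 ⇒ N4
N4: N5=13, N3=15, N2=24, N1=27 ⇒ N5
N5: N2=11, N1=14, N3=20 ⇒ N2
N2: N3=14, N1=25 ⇒ N3
N3: N1=23 ⇒ N1
NN route Hub → N6 → N4 → N5 → N2 → N3 → N1 → Hub costs 92.
Optimal: Hub → N3 → N2 → N1 → N5 → N6 → N4 → Hub costs 81 (by enumerating all 360 distinct tours).
Excess = 92 − 81 = 11.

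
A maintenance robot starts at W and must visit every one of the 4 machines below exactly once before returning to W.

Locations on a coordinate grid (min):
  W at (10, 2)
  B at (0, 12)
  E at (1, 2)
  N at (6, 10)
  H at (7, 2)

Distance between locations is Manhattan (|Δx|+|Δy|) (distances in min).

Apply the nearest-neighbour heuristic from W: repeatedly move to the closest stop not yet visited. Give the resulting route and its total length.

40 min along W → H → E → B → N → W.

W → [H:3 / E:9 / N:12 / B:20] → H (3)
H → [E:6 / N:9 / B:17] → E (6)
E → [B:11 / N:13] → B (11)
B → [N:8] → N (8)
Return N→W: 12.
Total = 3 + 6 + 11 + 8 + 12 = 40.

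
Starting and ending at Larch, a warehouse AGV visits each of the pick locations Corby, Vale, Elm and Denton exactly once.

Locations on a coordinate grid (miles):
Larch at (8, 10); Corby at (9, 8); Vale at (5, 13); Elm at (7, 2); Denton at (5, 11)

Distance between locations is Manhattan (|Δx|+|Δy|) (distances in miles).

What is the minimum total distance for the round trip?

Larch→Corby→Vale→Elm→Denton→Larch: 3+9+13+11+4 = 40
Larch→Corby→Vale→Denton→Elm→Larch: 3+9+2+11+9 = 34
Larch→Corby→Elm→Vale→Denton→Larch: 3+8+13+2+4 = 30
Larch→Corby→Elm→Denton→Vale→Larch: 3+8+11+2+6 = 30
Larch→Corby→Denton→Vale→Elm→Larch: 3+7+2+13+9 = 34
Larch→Corby→Denton→Elm→Vale→Larch: 3+7+11+13+6 = 40
Larch→Vale→Corby→Elm→Denton→Larch: 6+9+8+11+4 = 38
Larch→Vale→Corby→Denton→Elm→Larch: 6+9+7+11+9 = 42
Larch→Vale→Elm→Corby→Denton→Larch: 6+13+8+7+4 = 38
Larch→Vale→Denton→Corby→Elm→Larch: 6+2+7+8+9 = 32
Larch→Elm→Corby→Vale→Denton→Larch: 9+8+9+2+4 = 32
Larch→Elm→Vale→Corby→Denton→Larch: 9+13+9+7+4 = 42
The minimum is 30.
One optimal route: Larch → Corby → Elm → Vale → Denton → Larch (or its reverse).

30 miles — the shortest possible round trip.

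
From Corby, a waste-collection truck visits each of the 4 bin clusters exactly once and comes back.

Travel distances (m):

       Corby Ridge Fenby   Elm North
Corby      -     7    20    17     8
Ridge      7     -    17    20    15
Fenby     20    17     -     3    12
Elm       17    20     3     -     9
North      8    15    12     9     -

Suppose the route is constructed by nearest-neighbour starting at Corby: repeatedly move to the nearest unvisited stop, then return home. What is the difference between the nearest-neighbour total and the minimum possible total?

The nearest-neighbour route is 10 m longer than optimal.

From Corby: Ridge=7, North=8, Elm=17, Fenby=20 → choose Ridge (7).
From Ridge: North=15, Fenby=17, Elm=20 → choose North (15).
From North: Elm=9, Fenby=12 → choose Elm (9).
From Elm: Fenby=3 → choose Fenby (3).
NN route Corby → Ridge → North → Elm → Fenby → Corby costs 54.
Optimal: Corby → Ridge → Fenby → Elm → North → Corby costs 44 (by enumerating all 12 distinct tours).
Excess = 54 − 44 = 10.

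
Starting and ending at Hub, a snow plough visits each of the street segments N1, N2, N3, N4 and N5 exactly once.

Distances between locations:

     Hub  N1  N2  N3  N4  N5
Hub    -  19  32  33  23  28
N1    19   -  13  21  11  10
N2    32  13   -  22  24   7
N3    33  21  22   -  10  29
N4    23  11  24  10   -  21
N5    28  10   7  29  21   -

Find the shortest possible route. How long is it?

Hub → N1 → N2 → N3 → N4 → N5 → Hub: 19+13+22+10+21+28 = 113
Hub → N1 → N2 → N3 → N5 → N4 → Hub: 19+13+22+29+21+23 = 127
Hub → N1 → N2 → N4 → N3 → N5 → Hub: 19+13+24+10+29+28 = 123
Hub → N1 → N2 → N4 → N5 → N3 → Hub: 19+13+24+21+29+33 = 139
Hub → N1 → N2 → N5 → N3 → N4 → Hub: 19+13+7+29+10+23 = 101
Hub → N1 → N2 → N5 → N4 → N3 → Hub: 19+13+7+21+10+33 = 103
Hub → N1 → N3 → N2 → N4 → N5 → Hub: 19+21+22+24+21+28 = 135
Hub → N1 → N3 → N2 → N5 → N4 → Hub: 19+21+22+7+21+23 = 113
Hub → N1 → N3 → N4 → N2 → N5 → Hub: 19+21+10+24+7+28 = 109
Hub → N1 → N3 → N4 → N5 → N2 → Hub: 19+21+10+21+7+32 = 110
Hub → N1 → N3 → N5 → N2 → N4 → Hub: 19+21+29+7+24+23 = 123
Hub → N1 → N3 → N5 → N4 → N2 → Hub: 19+21+29+21+24+32 = 146
Hub → N1 → N4 → N2 → N3 → N5 → Hub: 19+11+24+22+29+28 = 133
Hub → N1 → N4 → N2 → N5 → N3 → Hub: 19+11+24+7+29+33 = 123
… (46 more)
Hub → N1 → N5 → N2 → N3 → N4 → Hub: 19+10+7+22+10+23 = 91  ← best
The minimum is 91.
One optimal route: Hub → N1 → N5 → N2 → N3 → N4 → Hub (or its reverse).

Shortest round trip = 91.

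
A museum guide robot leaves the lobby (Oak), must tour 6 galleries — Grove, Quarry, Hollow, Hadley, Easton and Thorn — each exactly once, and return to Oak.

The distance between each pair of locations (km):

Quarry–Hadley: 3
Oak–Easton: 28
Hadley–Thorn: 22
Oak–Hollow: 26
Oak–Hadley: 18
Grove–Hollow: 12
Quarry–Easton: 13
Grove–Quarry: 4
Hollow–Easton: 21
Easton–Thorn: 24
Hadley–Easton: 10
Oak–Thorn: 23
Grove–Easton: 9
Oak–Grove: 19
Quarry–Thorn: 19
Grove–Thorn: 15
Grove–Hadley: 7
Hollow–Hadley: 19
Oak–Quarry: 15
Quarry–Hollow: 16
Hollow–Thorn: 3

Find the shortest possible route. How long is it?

Oak→Grove→Quarry→Hollow→Hadley→Easton→Thorn→Oak: 19+4+16+19+10+24+23 = 115
Oak→Grove→Quarry→Hollow→Hadley→Thorn→Easton→Oak: 19+4+16+19+22+24+28 = 132
Oak→Grove→Quarry→Hollow→Easton→Hadley→Thorn→Oak: 19+4+16+21+10+22+23 = 115
Oak→Grove→Quarry→Hollow→Easton→Thorn→Hadley→Oak: 19+4+16+21+24+22+18 = 124
Oak→Grove→Quarry→Hollow→Thorn→Hadley→Easton→Oak: 19+4+16+3+22+10+28 = 102
Oak→Grove→Quarry→Hollow→Thorn→Easton→Hadley→Oak: 19+4+16+3+24+10+18 = 94
Oak→Grove→Quarry→Hadley→Hollow→Easton→Thorn→Oak: 19+4+3+19+21+24+23 = 113
Oak→Grove→Quarry→Hadley→Hollow→Thorn→Easton→Oak: 19+4+3+19+3+24+28 = 100
… (352 more)
Oak→Quarry→Hadley→Easton→Grove→Hollow→Thorn→Oak: 15+3+10+9+12+3+23 = 75  ← best
The minimum is 75.
One optimal route: Oak → Quarry → Hadley → Easton → Grove → Hollow → Thorn → Oak (or its reverse).

75 km — the shortest possible round trip.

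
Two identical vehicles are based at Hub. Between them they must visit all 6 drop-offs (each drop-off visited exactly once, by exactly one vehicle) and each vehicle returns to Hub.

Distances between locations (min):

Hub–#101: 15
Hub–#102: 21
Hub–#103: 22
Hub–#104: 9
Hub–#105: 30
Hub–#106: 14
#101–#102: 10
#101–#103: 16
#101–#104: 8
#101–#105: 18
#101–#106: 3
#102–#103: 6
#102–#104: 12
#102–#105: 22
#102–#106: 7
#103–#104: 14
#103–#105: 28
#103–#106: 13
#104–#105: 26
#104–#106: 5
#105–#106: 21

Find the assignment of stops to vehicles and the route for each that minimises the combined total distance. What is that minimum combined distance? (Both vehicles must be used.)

Minimum combined distance: 103 min.

Try each way of splitting the stops between the two vehicles (each non-empty) and, for each split, find the best tour for each vehicle:
  {#101} + {#102, #103, #104, #105, #106}: 30 + 85 = 115
  {#102} + {#101, #103, #104, #105, #106}: 42 + 85 = 127
  {#101, #102} + {#103, #104, #105, #106}: 46 + 85 = 131
  {#103} + {#101, #102, #104, #105, #106}: 44 + 76 = 120
  {#101, #103} + {#102, #104, #105, #106}: 53 + 73 = 126
  {#102, #103} + {#101, #104, #105, #106}: 49 + 65 = 114
  … (31 splits in total)
  {#104} + {#101, #102, #103, #105, #106}: 18 + 85 = 103  ← best
Best: vehicle 1 Hub → #104 → Hub = 18; vehicle 2 Hub → #103 → #102 → #105 → #101 → #106 → Hub = 85; combined 103.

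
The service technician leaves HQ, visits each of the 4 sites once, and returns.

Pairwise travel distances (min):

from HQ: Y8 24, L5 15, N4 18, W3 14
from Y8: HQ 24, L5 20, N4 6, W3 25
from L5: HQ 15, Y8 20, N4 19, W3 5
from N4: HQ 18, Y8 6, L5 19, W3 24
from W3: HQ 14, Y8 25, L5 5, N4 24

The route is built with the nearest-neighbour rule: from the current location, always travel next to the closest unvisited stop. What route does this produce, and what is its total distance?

Nearest-neighbour total = 68 min; route HQ → W3 → L5 → N4 → Y8 → HQ.

From HQ: distances to unvisited — W3=14, L5=15, N4=18, Y8=24. Nearest is W3 (14).
From W3: distances to unvisited — L5=5, N4=24, Y8=25. Nearest is L5 (5).
From L5: distances to unvisited — N4=19, Y8=20. Nearest is N4 (19).
From N4: distances to unvisited — Y8=6. Nearest is Y8 (6).
Return Y8→HQ: 24.
Total = 14 + 5 + 19 + 6 + 24 = 68.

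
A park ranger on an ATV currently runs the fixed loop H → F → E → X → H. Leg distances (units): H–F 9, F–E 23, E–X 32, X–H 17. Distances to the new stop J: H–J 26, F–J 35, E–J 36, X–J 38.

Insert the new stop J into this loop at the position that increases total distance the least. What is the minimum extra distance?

+42 — insert J between E and X.

Insertion cost between consecutive stops i–j is d(i,J) + d(J,j) − d(i,j):
  between H and F: 26 + 35 − 9 = 52
  between F and E: 35 + 36 − 23 = 48
  between E and X: 36 + 38 − 32 = 42
  between X and H: 38 + 26 − 17 = 47
Cheapest insertion is between E and X, adding 42.
New total = 81 + 42 = 123.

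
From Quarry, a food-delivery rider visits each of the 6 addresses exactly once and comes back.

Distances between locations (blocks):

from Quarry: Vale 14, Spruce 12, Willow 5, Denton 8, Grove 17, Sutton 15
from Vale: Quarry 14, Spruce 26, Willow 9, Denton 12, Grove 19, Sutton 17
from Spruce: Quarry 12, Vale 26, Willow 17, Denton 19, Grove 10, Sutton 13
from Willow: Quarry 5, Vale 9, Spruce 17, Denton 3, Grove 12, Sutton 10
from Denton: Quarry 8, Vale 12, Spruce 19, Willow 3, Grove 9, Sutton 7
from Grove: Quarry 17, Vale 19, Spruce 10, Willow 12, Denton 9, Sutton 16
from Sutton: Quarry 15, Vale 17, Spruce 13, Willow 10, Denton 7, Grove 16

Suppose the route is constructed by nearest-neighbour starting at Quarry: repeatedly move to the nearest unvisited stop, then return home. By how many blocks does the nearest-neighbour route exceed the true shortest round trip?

Quarry: Willow=5, Denton=8, Spruce=12, Vale=14, Sutton=15, Grove=17 ⇒ Willow
Willow: Denton=3, Vale=9, Sutton=10, Grove=12, Spruce=17 ⇒ Denton
Denton: Sutton=7, Grove=9, Vale=12, Spruce=19 ⇒ Sutton
Sutton: Spruce=13, Grove=16, Vale=17 ⇒ Spruce
Spruce: Grove=10, Vale=26 ⇒ Grove
Grove: Vale=19 ⇒ Vale
NN route Quarry → Willow → Denton → Sutton → Spruce → Grove → Vale → Quarry costs 71.
Optimal: Quarry → Spruce → Grove → Denton → Sutton → Vale → Willow → Quarry costs 69 (by enumerating all 360 distinct tours).
Excess = 71 − 69 = 2.

The nearest-neighbour route is 2 blocks longer than optimal.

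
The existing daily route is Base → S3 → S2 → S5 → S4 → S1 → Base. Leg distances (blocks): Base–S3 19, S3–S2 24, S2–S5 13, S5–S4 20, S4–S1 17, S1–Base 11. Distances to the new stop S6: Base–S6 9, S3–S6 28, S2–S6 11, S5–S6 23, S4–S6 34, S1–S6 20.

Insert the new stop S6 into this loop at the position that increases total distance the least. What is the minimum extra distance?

Insertion cost between consecutive stops i–j is d(i,S6) + d(S6,j) − d(i,j):
  between Base and S3: 9 + 28 − 19 = 18
  between S3 and S2: 28 + 11 − 24 = 15
  between S2 and S5: 11 + 23 − 13 = 21
  between S5 and S4: 23 + 34 − 20 = 37
  between S4 and S1: 34 + 20 − 17 = 37
  between S1 and Base: 20 + 9 − 11 = 18
Cheapest insertion is between S3 and S2, adding 15.
New total = 104 + 15 = 119.

Minimum extra distance: 15 blocks, inserting S6 between S3 and S2.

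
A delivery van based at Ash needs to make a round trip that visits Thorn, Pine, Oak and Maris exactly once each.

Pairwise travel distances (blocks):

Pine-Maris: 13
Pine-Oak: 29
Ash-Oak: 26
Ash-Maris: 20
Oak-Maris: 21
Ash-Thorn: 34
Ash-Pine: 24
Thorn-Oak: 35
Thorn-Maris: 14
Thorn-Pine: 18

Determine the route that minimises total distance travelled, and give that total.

Ash→Thorn→Pine→Oak→Maris→Ash: 34+18+29+21+20 = 122
Ash→Thorn→Pine→Maris→Oak→Ash: 34+18+13+21+26 = 112
Ash→Thorn→Oak→Pine→Maris→Ash: 34+35+29+13+20 = 131
Ash→Thorn→Oak→Maris→Pine→Ash: 34+35+21+13+24 = 127
Ash→Thorn→Maris→Pine→Oak→Ash: 34+14+13+29+26 = 116
Ash→Thorn→Maris→Oak→Pine→Ash: 34+14+21+29+24 = 122
Ash→Pine→Thorn→Oak→Maris→Ash: 24+18+35+21+20 = 118
Ash→Pine→Thorn→Maris→Oak→Ash: 24+18+14+21+26 = 103
Ash→Pine→Oak→Thorn→Maris→Ash: 24+29+35+14+20 = 122
Ash→Pine→Maris→Thorn→Oak→Ash: 24+13+14+35+26 = 112
Ash→Oak→Thorn→Pine→Maris→Ash: 26+35+18+13+20 = 112
Ash→Oak→Pine→Thorn→Maris→Ash: 26+29+18+14+20 = 107
The minimum is 103.
One optimal route: Ash → Pine → Thorn → Maris → Oak → Ash (or its reverse).

103 blocks — the shortest possible round trip.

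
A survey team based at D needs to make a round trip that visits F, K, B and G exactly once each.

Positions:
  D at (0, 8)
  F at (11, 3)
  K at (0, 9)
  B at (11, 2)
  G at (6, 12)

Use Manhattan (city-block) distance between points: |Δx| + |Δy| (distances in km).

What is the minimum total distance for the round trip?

There are 12 distinct closed tours to check (reversals are equivalent).
D → F → K → B → G → D: 16+17+18+15+10 = 76
D → F → K → G → B → D: 16+17+9+15+17 = 74
D → F → B → K → G → D: 16+1+18+9+10 = 54
D → F → B → G → K → D: 16+1+15+9+1 = 42
D → F → G → K → B → D: 16+14+9+18+17 = 74
D → F → G → B → K → D: 16+14+15+18+1 = 64
D → K → F → B → G → D: 1+17+1+15+10 = 44
D → K → F → G → B → D: 1+17+14+15+17 = 64
D → K → B → F → G → D: 1+18+1+14+10 = 44
D → K → G → F → B → D: 1+9+14+1+17 = 42
D → B → F → K → G → D: 17+1+17+9+10 = 54
D → B → K → F → G → D: 17+18+17+14+10 = 76
The minimum is 42.
One optimal route: D → F → B → G → K → D (or its reverse).

Shortest round trip = 42 km.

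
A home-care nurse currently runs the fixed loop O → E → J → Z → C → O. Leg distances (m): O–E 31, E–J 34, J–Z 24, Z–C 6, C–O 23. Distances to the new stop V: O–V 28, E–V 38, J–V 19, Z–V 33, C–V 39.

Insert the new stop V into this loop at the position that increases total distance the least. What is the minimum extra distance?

Minimum extra distance: 23 m, inserting V between E and J.

Insertion cost between consecutive stops i–j is d(i,V) + d(V,j) − d(i,j):
  between O and E: 28 + 38 − 31 = 35
  between E and J: 38 + 19 − 34 = 23
  between J and Z: 19 + 33 − 24 = 28
  between Z and C: 33 + 39 − 6 = 66
  between C and O: 39 + 28 − 23 = 44
Cheapest insertion is between E and J, adding 23.
New total = 118 + 23 = 141.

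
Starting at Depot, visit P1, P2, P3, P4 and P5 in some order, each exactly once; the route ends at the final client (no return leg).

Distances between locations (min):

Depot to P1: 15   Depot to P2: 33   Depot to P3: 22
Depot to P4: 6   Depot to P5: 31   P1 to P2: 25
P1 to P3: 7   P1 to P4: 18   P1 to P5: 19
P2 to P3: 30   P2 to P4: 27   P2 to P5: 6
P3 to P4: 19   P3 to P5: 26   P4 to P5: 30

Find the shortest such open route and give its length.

There are 5! = 120 possible orderings.
Depot→P1→P2→P3→P4→P5: 15+25+30+19+30 = 119
Depot→P1→P2→P3→P5→P4: 15+25+30+26+30 = 126
Depot→P1→P2→P4→P3→P5: 15+25+27+19+26 = 112
Depot→P1→P2→P4→P5→P3: 15+25+27+30+26 = 123
Depot→P1→P2→P5→P3→P4: 15+25+6+26+19 = 91
Depot→P1→P2→P5→P4→P3: 15+25+6+30+19 = 95
Depot→P1→P3→P2→P4→P5: 15+7+30+27+30 = 109
Depot→P1→P3→P2→P5→P4: 15+7+30+6+30 = 88
Depot→P1→P3→P4→P2→P5: 15+7+19+27+6 = 74
Depot→P1→P3→P4→P5→P2: 15+7+19+30+6 = 77
Depot→P1→P3→P5→P2→P4: 15+7+26+6+27 = 81
Depot→P1→P3→P5→P4→P2: 15+7+26+30+27 = 105
Depot→P1→P4→P2→P3→P5: 15+18+27+30+26 = 116
Depot→P1→P4→P2→P5→P3: 15+18+27+6+26 = 92
… (106 more)
Depot→P4→P3→P1→P5→P2: 6+19+7+19+6 = 57  ← best
The minimum is 57.
One shortest path: Depot → P4 → P3 → P1 → P5 → P2.

Minimum one-way distance = 57 min.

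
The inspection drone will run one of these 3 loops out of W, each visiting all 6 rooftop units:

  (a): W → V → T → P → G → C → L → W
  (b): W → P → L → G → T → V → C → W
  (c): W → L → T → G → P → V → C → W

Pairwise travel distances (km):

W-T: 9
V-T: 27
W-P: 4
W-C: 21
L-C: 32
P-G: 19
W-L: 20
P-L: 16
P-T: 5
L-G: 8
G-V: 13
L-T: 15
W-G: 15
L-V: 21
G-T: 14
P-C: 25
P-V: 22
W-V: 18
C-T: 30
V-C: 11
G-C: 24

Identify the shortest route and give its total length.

101 km — (b) is the shortest.

(a): 18 + 27 + 5 + 19 + 24 + 32 + 20 = 145
(b): 4 + 16 + 8 + 14 + 27 + 11 + 21 = 101
(c): 20 + 15 + 14 + 19 + 22 + 11 + 21 = 122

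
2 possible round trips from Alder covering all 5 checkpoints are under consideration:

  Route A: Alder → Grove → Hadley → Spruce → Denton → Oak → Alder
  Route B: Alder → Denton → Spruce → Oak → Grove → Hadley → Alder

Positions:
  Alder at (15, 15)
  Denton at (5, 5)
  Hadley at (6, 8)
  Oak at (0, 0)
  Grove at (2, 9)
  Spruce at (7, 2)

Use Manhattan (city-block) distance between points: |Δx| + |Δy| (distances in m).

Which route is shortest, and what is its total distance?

Route A: 19 + 5 + 7 + 5 + 10 + 30 = 76
Route B: 20 + 5 + 9 + 11 + 5 + 16 = 66

Shortest is Route B, total 66 m.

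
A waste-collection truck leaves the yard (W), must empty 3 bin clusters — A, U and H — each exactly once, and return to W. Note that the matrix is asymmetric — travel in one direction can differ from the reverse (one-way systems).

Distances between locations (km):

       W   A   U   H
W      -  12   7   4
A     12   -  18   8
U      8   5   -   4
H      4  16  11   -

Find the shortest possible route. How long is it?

W → A → U → H → W: 12+18+4+4 = 38
W → A → H → U → W: 12+8+11+8 = 39
W → U → A → H → W: 7+5+8+4 = 24
W → U → H → A → W: 7+4+16+12 = 39
W → H → A → U → W: 4+16+18+8 = 46
W → H → U → A → W: 4+11+5+12 = 32
The minimum is 24.
One optimal route: W → U → A → H → W.

24 km — the shortest possible round trip.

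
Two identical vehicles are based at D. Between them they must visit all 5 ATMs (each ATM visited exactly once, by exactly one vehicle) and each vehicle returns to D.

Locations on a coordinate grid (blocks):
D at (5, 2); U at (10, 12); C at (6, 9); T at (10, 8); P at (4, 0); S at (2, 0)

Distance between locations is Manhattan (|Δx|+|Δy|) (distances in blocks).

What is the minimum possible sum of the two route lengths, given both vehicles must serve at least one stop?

Check every non-empty split of the stops between the two vehicles; for each half take its own optimal tour:
  {U} + {C, T, P, S}: 30 + 34 = 64
  {C} + {U, T, P, S}: 16 + 40 = 56
  {U, C} + {T, P, S}: 30 + 32 = 62
  {T} + {U, C, P, S}: 22 + 40 = 62
  {U, T} + {C, P, S}: 30 + 26 = 56
  {C, T} + {U, P, S}: 24 + 40 = 64
  … (15 splits in total)
  {U, C, T} + {P, S}: 30 + 10 = 40  ← best
Best: vehicle 1 D → C → U → T → D = 30; vehicle 2 D → P → S → D = 10; combined 40.

Minimum combined distance: 40 blocks.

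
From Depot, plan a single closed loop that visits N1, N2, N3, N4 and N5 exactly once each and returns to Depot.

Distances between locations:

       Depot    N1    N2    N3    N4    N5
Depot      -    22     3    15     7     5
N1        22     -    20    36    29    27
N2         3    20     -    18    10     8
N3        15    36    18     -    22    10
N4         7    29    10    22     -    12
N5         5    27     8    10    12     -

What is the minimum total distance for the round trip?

88 — the shortest possible round trip.

There are 60 distinct closed tours to check (reversals are equivalent).
Depot-N1-N2-N3-N4-N5-Depot: 22+20+18+22+12+5 = 99
Depot-N1-N2-N3-N5-N4-Depot: 22+20+18+10+12+7 = 89
Depot-N1-N2-N4-N3-N5-Depot: 22+20+10+22+10+5 = 89
Depot-N1-N2-N4-N5-N3-Depot: 22+20+10+12+10+15 = 89
Depot-N1-N2-N5-N3-N4-Depot: 22+20+8+10+22+7 = 89
Depot-N1-N2-N5-N4-N3-Depot: 22+20+8+12+22+15 = 99
Depot-N1-N3-N2-N4-N5-Depot: 22+36+18+10+12+5 = 103
Depot-N1-N3-N2-N5-N4-Depot: 22+36+18+8+12+7 = 103
Depot-N1-N3-N4-N2-N5-Depot: 22+36+22+10+8+5 = 103
Depot-N1-N3-N4-N5-N2-Depot: 22+36+22+12+8+3 = 103
Depot-N1-N3-N5-N2-N4-Depot: 22+36+10+8+10+7 = 93
Depot-N1-N3-N5-N4-N2-Depot: 22+36+10+12+10+3 = 93
Depot-N1-N4-N2-N3-N5-Depot: 22+29+10+18+10+5 = 94
Depot-N1-N4-N2-N5-N3-Depot: 22+29+10+8+10+15 = 94
… (46 more)
Depot-N2-N1-N3-N5-N4-Depot: 3+20+36+10+12+7 = 88  ← best
The minimum is 88.
One optimal route: Depot → N2 → N1 → N3 → N5 → N4 → Depot (or its reverse).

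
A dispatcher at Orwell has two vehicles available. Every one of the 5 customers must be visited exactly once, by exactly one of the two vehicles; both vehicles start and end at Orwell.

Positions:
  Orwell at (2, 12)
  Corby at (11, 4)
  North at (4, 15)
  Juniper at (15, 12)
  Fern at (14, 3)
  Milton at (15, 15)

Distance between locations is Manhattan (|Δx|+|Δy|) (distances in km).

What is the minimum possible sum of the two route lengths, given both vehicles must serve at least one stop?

Try each way of splitting the stops between the two vehicles (each non-empty) and, for each split, find the best tour for each vehicle:
  {Corby} + {North, Juniper, Fern, Milton}: 34 + 50 = 84
  {North} + {Corby, Juniper, Fern, Milton}: 10 + 50 = 60
  {Corby, North} + {Juniper, Fern, Milton}: 40 + 50 = 90
  {Juniper} + {Corby, North, Fern, Milton}: 26 + 50 = 76
  {Corby, Juniper} + {North, Fern, Milton}: 42 + 50 = 92
  {North, Juniper} + {Corby, Fern, Milton}: 32 + 50 = 82
  … (15 splits in total)
Best: vehicle 1 Orwell → North → Orwell = 10; vehicle 2 Orwell → Corby → Fern → Juniper → Milton → Orwell = 50; combined 60.

60 km — the smallest possible combined total.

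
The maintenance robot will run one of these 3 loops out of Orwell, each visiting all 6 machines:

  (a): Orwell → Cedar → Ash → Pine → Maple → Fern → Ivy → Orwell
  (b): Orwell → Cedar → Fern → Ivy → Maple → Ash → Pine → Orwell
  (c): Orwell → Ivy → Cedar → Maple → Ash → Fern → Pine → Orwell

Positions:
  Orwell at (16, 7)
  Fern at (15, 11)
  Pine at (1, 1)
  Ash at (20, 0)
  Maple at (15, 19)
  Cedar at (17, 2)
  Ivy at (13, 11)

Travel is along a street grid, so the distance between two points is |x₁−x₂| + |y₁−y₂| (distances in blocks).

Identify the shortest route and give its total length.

Shortest is (a), total 80 blocks.

(a): 6 + 5 + 20 + 32 + 8 + 2 + 7 = 80
(b): 6 + 11 + 2 + 10 + 24 + 20 + 21 = 94
(c): 7 + 13 + 19 + 24 + 16 + 24 + 21 = 124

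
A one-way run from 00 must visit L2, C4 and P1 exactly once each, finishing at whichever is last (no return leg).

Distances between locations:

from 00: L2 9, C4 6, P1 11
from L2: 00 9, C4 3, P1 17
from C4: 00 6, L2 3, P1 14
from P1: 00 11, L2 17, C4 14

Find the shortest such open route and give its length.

There are 3! = 6 possible orderings.
00→L2→C4→P1: 9+3+14 = 26
00→L2→P1→C4: 9+17+14 = 40
00→C4→L2→P1: 6+3+17 = 26
00→C4→P1→L2: 6+14+17 = 37
00→P1→L2→C4: 11+17+3 = 31
00→P1→C4→L2: 11+14+3 = 28
The minimum is 26.
One shortest path: 00 → L2 → C4 → P1.

Minimum one-way distance = 26.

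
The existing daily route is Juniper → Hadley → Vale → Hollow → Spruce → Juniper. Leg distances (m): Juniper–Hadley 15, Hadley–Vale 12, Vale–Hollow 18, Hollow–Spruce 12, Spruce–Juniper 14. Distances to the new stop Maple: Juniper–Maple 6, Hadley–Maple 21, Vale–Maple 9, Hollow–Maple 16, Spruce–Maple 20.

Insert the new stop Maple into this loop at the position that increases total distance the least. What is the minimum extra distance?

Minimum extra distance: 7 m, inserting Maple between Vale and Hollow.

Insertion cost between consecutive stops i–j is d(i,Maple) + d(Maple,j) − d(i,j):
  between Juniper and Hadley: 6 + 21 − 15 = 12
  between Hadley and Vale: 21 + 9 − 12 = 18
  between Vale and Hollow: 9 + 16 − 18 = 7
  between Hollow and Spruce: 16 + 20 − 12 = 24
  between Spruce and Juniper: 20 + 6 − 14 = 12
Cheapest insertion is between Vale and Hollow, adding 7.
New total = 71 + 7 = 78.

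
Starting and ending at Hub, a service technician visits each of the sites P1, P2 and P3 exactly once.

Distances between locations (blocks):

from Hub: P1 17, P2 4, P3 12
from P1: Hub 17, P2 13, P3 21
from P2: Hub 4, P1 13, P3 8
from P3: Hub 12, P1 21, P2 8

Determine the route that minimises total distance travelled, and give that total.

With 3 stops there are 3!/2 = 3 distinct round trips (a route and its reverse cost the same).
Hub - P1 - P2 - P3 - Hub: 17+13+8+12 = 50
Hub - P1 - P3 - P2 - Hub: 17+21+8+4 = 50
Hub - P2 - P1 - P3 - Hub: 4+13+21+12 = 50
The minimum is 50.
One optimal route: Hub → P1 → P2 → P3 → Hub (or its reverse).

Minimum total distance: 50 blocks.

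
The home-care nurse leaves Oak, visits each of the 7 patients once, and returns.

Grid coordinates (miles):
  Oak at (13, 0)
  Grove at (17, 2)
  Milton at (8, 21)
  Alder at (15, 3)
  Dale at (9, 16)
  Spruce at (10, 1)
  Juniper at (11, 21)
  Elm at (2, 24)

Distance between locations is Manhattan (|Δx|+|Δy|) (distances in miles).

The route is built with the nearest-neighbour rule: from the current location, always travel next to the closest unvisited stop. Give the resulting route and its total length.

92 miles along Oak → Spruce → Alder → Grove → Dale → Milton → Juniper → Elm → Oak.

At Oak the remaining stops are Spruce 4, Alder 5, Grove 6, Dale 20, Juniper 23, Milton 26, Elm 35; go to Spruce.
At Spruce the remaining stops are Alder 7, Grove 8, Dale 16, Juniper 21, Milton 22, Elm 31; go to Alder.
At Alder the remaining stops are Grove 3, Dale 19, Juniper 22, Milton 25, Elm 34; go to Grove.
At Grove the remaining stops are Dale 22, Juniper 25, Milton 28, Elm 37; go to Dale.
At Dale the remaining stops are Milton 6, Juniper 7, Elm 15; go to Milton.
At Milton the remaining stops are Juniper 3, Elm 9; go to Juniper.
At Juniper the remaining stops are Elm 12; go to Elm.
Return Elm→Oak: 35.
Total = 4 + 7 + 3 + 22 + 6 + 3 + 12 + 35 = 92.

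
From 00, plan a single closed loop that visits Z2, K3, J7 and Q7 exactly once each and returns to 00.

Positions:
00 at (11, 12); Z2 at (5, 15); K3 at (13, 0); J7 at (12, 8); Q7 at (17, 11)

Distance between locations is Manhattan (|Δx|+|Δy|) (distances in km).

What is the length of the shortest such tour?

Minimum total distance: 54 km.

With 4 stops there are 4!/2 = 12 distinct round trips (a route and its reverse cost the same).
00 - Z2 - K3 - J7 - Q7 - 00: 9+23+9+8+7 = 56
00 - Z2 - K3 - Q7 - J7 - 00: 9+23+15+8+5 = 60
00 - Z2 - J7 - K3 - Q7 - 00: 9+14+9+15+7 = 54
00 - Z2 - J7 - Q7 - K3 - 00: 9+14+8+15+14 = 60
00 - Z2 - Q7 - K3 - J7 - 00: 9+16+15+9+5 = 54
00 - Z2 - Q7 - J7 - K3 - 00: 9+16+8+9+14 = 56
00 - K3 - Z2 - J7 - Q7 - 00: 14+23+14+8+7 = 66
00 - K3 - Z2 - Q7 - J7 - 00: 14+23+16+8+5 = 66
00 - K3 - J7 - Z2 - Q7 - 00: 14+9+14+16+7 = 60
00 - K3 - Q7 - Z2 - J7 - 00: 14+15+16+14+5 = 64
00 - J7 - Z2 - K3 - Q7 - 00: 5+14+23+15+7 = 64
00 - J7 - K3 - Z2 - Q7 - 00: 5+9+23+16+7 = 60
The minimum is 54.
One optimal route: 00 → Z2 → J7 → K3 → Q7 → 00 (or its reverse).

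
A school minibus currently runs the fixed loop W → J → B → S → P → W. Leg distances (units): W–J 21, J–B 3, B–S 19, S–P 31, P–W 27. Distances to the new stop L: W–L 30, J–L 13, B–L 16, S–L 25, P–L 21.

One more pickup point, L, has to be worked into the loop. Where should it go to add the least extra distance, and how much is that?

Insertion cost between consecutive stops i–j is d(i,L) + d(L,j) − d(i,j):
  between W and J: 30 + 13 − 21 = 22
  between J and B: 13 + 16 − 3 = 26
  between B and S: 16 + 25 − 19 = 22
  between S and P: 25 + 21 − 31 = 15
  between P and W: 21 + 30 − 27 = 24
Cheapest insertion is between S and P, adding 15.
New total = 101 + 15 = 116.

+15 — insert L between S and P.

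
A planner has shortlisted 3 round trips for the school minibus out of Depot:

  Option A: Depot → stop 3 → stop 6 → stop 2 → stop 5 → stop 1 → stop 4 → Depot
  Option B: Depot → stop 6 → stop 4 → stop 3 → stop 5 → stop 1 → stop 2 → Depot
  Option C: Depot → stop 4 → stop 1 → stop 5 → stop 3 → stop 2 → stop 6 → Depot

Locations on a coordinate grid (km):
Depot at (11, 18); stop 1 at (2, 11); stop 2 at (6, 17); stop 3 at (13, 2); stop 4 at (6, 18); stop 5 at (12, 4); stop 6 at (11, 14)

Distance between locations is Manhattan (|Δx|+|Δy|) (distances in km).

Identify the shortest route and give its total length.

Option A: 18 + 14 + 8 + 19 + 17 + 11 + 5 = 92
Option B: 4 + 9 + 23 + 3 + 17 + 10 + 6 = 72
Option C: 5 + 11 + 17 + 3 + 22 + 8 + 4 = 70

70 km — Option C is the shortest.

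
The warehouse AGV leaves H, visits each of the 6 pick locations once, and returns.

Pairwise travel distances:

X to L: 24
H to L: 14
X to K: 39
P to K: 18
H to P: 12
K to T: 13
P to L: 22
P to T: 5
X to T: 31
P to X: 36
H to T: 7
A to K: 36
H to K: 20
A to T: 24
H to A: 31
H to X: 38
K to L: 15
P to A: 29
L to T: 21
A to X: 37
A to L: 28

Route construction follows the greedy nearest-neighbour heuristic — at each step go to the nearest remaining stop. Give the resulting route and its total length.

Total distance 137 via the nearest-neighbour route H → T → P → K → L → X → A → H.

H → [T:7 / P:12 / L:14 / K:20 / A:31 / X:38] → T (7)
T → [P:5 / K:13 / L:21 / A:24 / X:31] → P (5)
P → [K:18 / L:22 / A:29 / X:36] → K (18)
K → [L:15 / A:36 / X:39] → L (15)
L → [X:24 / A:28] → X (24)
X → [A:37] → A (37)
Return A→H: 31.
Total = 7 + 5 + 18 + 15 + 24 + 37 + 31 = 137.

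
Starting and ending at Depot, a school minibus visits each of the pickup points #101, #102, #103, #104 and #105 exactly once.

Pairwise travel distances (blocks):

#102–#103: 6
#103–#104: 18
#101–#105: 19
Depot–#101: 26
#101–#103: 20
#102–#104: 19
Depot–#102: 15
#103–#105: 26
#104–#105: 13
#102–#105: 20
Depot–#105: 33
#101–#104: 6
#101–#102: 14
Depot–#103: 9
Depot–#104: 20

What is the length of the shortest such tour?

Depot → #101 → #102 → #103 → #104 → #105 → Depot: 26+14+6+18+13+33 = 110
Depot → #101 → #102 → #103 → #105 → #104 → Depot: 26+14+6+26+13+20 = 105
Depot → #101 → #102 → #104 → #103 → #105 → Depot: 26+14+19+18+26+33 = 136
Depot → #101 → #102 → #104 → #105 → #103 → Depot: 26+14+19+13+26+9 = 107
Depot → #101 → #102 → #105 → #103 → #104 → Depot: 26+14+20+26+18+20 = 124
Depot → #101 → #102 → #105 → #104 → #103 → Depot: 26+14+20+13+18+9 = 100
Depot → #101 → #103 → #102 → #104 → #105 → Depot: 26+20+6+19+13+33 = 117
Depot → #101 → #103 → #102 → #105 → #104 → Depot: 26+20+6+20+13+20 = 105
Depot → #101 → #103 → #104 → #102 → #105 → Depot: 26+20+18+19+20+33 = 136
Depot → #101 → #103 → #104 → #105 → #102 → Depot: 26+20+18+13+20+15 = 112
Depot → #101 → #103 → #105 → #102 → #104 → Depot: 26+20+26+20+19+20 = 131
Depot → #101 → #103 → #105 → #104 → #102 → Depot: 26+20+26+13+19+15 = 119
Depot → #101 → #104 → #102 → #103 → #105 → Depot: 26+6+19+6+26+33 = 116
Depot → #101 → #104 → #102 → #105 → #103 → Depot: 26+6+19+20+26+9 = 106
… (46 more)
Depot → #101 → #104 → #105 → #102 → #103 → Depot: 26+6+13+20+6+9 = 80  ← best
The minimum is 80.
One optimal route: Depot → #101 → #104 → #105 → #102 → #103 → Depot (or its reverse).

80 blocks — the shortest possible round trip.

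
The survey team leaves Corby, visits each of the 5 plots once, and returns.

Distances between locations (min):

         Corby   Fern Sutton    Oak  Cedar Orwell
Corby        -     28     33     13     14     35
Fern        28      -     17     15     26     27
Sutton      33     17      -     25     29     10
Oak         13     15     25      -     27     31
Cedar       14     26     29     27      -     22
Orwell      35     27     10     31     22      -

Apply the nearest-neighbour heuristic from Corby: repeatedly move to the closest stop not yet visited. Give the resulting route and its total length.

At Corby the remaining stops are Oak 13, Cedar 14, Fern 28, Sutton 33, Orwell 35; go to Oak.
At Oak the remaining stops are Fern 15, Sutton 25, Cedar 27, Orwell 31; go to Fern.
At Fern the remaining stops are Sutton 17, Cedar 26, Orwell 27; go to Sutton.
At Sutton the remaining stops are Orwell 10, Cedar 29; go to Orwell.
At Orwell the remaining stops are Cedar 22; go to Cedar.
Return Cedar→Corby: 14.
Total = 13 + 15 + 17 + 10 + 22 + 14 = 91.

Nearest-neighbour total = 91 min; route Corby → Oak → Fern → Sutton → Orwell → Cedar → Corby.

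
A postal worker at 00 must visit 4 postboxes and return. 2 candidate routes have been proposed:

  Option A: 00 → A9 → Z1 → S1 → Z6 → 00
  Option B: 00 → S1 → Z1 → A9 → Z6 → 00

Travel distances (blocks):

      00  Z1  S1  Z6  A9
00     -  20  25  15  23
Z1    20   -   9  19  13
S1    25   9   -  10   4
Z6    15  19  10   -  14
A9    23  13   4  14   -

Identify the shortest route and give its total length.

Shortest is Option A, total 70 blocks.

Option A: 23 + 13 + 9 + 10 + 15 = 70
Option B: 25 + 9 + 13 + 14 + 15 = 76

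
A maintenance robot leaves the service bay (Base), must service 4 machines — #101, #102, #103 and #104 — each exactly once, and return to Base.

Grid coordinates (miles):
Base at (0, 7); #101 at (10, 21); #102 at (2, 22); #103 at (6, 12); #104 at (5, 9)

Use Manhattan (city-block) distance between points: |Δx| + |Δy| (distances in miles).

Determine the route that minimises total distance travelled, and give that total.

With 4 stops there are 4!/2 = 12 distinct round trips (a route and its reverse cost the same).
Base→#101→#102→#103→#104→Base: 24+9+14+4+7 = 58
Base→#101→#102→#104→#103→Base: 24+9+16+4+11 = 64
Base→#101→#103→#102→#104→Base: 24+13+14+16+7 = 74
Base→#101→#103→#104→#102→Base: 24+13+4+16+17 = 74
Base→#101→#104→#102→#103→Base: 24+17+16+14+11 = 82
Base→#101→#104→#103→#102→Base: 24+17+4+14+17 = 76
Base→#102→#101→#103→#104→Base: 17+9+13+4+7 = 50
Base→#102→#101→#104→#103→Base: 17+9+17+4+11 = 58
Base→#102→#103→#101→#104→Base: 17+14+13+17+7 = 68
Base→#102→#104→#101→#103→Base: 17+16+17+13+11 = 74
Base→#103→#101→#102→#104→Base: 11+13+9+16+7 = 56
Base→#103→#102→#101→#104→Base: 11+14+9+17+7 = 58
The minimum is 50.
One optimal route: Base → #102 → #101 → #103 → #104 → Base (or its reverse).

Shortest round trip = 50 miles.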